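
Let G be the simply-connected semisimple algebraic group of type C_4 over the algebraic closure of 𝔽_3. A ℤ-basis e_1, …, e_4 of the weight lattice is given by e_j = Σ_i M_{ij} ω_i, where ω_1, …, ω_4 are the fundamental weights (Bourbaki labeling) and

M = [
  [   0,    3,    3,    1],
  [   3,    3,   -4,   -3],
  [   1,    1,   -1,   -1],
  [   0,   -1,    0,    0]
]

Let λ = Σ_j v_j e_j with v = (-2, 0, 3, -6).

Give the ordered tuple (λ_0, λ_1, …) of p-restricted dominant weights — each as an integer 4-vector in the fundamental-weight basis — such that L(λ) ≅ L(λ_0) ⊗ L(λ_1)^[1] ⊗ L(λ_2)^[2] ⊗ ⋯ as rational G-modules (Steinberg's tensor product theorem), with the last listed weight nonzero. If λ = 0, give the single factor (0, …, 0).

((0, 0, 1, 0), (1, 0, 0, 0))

Converting to the ω-basis (c_i = row i of M dotted with v = (-2, 0, 3, -6)):
  c_1 = (0)·(-2) + (3)·(0) + (3)·(3) + (1)·(-6) = 3
  c_2 = (3)·(-2) + (3)·(0) + (-4)·(3) + (-3)·(-6) = 0
  c_3 = (1)·(-2) + (1)·(0) + (-1)·(3) + (-1)·(-6) = 1
  c_4 = (0)·(-2) + (-1)·(0) + (0)·(3) + (0)·(-6) = 0
Expand coordinatewise in base 3:
  c_1 = 3 = 0·3^0 + 1·3^1
  c_2 = 0
  c_3 = 1 = 1·3^0
  c_4 = 0
Factor λ_0 = (0, 0, 1, 0)
Factor λ_1 = (1, 0, 0, 0)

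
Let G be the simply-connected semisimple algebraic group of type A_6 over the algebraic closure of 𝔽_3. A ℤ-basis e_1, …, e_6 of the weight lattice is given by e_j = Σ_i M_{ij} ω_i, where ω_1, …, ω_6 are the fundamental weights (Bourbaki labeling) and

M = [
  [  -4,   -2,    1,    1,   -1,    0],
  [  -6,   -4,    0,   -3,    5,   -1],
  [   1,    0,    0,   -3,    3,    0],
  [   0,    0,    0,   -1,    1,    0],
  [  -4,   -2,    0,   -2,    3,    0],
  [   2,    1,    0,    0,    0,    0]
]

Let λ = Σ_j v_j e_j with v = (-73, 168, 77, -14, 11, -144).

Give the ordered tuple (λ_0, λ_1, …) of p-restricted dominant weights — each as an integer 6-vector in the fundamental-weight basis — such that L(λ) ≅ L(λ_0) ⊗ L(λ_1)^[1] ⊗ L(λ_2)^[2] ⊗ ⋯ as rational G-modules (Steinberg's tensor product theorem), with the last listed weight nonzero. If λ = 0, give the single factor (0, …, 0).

Converting to the ω-basis (c_i = row i of M dotted with v = (-73, 168, 77, -14, 11, -144)):
  c_1 = (-4)·(-73) + (-2)·(168) + 1·77 + (1)·(-14) + (-1)·(11) + (0)·(-144) = 8
  c_2 = (-6)·(-73) + (-4)·(168) + 0·77 + (-3)·(-14) + 5·11 + (-1)·(-144) = 7
  c_3 = (1)·(-73) + 0·168 + 0·77 + (-3)·(-14) + 3·11 + (0)·(-144) = 2
  c_4 = (0)·(-73) + 0·168 + 0·77 + (-1)·(-14) + 1·11 + (0)·(-144) = 25
  c_5 = (-4)·(-73) + (-2)·(168) + 0·77 + (-2)·(-14) + 3·11 + (0)·(-144) = 17
  c_6 = (2)·(-73) + 1·168 + 0·77 + (0)·(-14) + 0·11 + (0)·(-144) = 22
Writing each c_i in base p = 3:
  c_1 = 8 = 2·3^0 + 2·3^1
  c_2 = 7 = 1·3^0 + 2·3^1
  c_3 = 2 = 2·3^0
  c_4 = 25 = 1·3^0 + 2·3^1 + 2·3^2
  c_5 = 17 = 2·3^0 + 2·3^1 + 1·3^2
  c_6 = 22 = 1·3^0 + 1·3^1 + 2·3^2
λ_0 = (2, 1, 2, 1, 2, 1)
λ_1 = (2, 2, 0, 2, 2, 1)
λ_2 = (0, 0, 0, 2, 1, 2)

((2, 1, 2, 1, 2, 1), (2, 2, 0, 2, 2, 1), (0, 0, 0, 2, 1, 2))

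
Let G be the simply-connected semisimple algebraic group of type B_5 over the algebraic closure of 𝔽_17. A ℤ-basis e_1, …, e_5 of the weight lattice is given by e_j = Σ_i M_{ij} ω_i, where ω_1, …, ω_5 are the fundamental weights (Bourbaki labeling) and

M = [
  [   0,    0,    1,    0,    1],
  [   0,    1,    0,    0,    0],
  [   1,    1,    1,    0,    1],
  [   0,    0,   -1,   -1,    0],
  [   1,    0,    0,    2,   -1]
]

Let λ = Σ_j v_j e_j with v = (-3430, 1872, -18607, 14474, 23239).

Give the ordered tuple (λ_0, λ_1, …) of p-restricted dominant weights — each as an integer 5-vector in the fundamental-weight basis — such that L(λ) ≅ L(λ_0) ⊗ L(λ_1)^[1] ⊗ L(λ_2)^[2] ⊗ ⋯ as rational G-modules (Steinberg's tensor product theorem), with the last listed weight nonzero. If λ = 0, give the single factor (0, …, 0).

((8, 2, 14, 2, 1), (0, 8, 10, 5, 15), (16, 6, 10, 14, 7))

ω-coordinates c = M·v, v = (-3430, 1872, -18607, 14474, 23239):
  c_1 = (0)·(-3430) + 0·1872 + (1)·(-18607) + 0·14474 + 1·23239 = 4632
  c_2 = (0)·(-3430) + 1·1872 + (0)·(-18607) + 0·14474 + 0·23239 = 1872
  c_3 = (1)·(-3430) + 1·1872 + (1)·(-18607) + 0·14474 + 1·23239 = 3074
  c_4 = (0)·(-3430) + 0·1872 + (-1)·(-18607) + (-1)·(14474) + 0·23239 = 4133
  c_5 = (1)·(-3430) + 0·1872 + (0)·(-18607) + 2·14474 + (-1)·(23239) = 2279
Expand coordinatewise in base 17:
  c_1 = 4632 = 8·17^0 + 0·17^1 + 16·17^2
  c_2 = 1872 = 2·17^0 + 8·17^1 + 6·17^2
  c_3 = 3074 = 14·17^0 + 10·17^1 + 10·17^2
  c_4 = 4133 = 2·17^0 + 5·17^1 + 14·17^2
  c_5 = 2279 = 1·17^0 + 15·17^1 + 7·17^2
Factor λ_0 = (8, 2, 14, 2, 1)
Factor λ_1 = (0, 8, 10, 5, 15)
Factor λ_2 = (16, 6, 10, 14, 7)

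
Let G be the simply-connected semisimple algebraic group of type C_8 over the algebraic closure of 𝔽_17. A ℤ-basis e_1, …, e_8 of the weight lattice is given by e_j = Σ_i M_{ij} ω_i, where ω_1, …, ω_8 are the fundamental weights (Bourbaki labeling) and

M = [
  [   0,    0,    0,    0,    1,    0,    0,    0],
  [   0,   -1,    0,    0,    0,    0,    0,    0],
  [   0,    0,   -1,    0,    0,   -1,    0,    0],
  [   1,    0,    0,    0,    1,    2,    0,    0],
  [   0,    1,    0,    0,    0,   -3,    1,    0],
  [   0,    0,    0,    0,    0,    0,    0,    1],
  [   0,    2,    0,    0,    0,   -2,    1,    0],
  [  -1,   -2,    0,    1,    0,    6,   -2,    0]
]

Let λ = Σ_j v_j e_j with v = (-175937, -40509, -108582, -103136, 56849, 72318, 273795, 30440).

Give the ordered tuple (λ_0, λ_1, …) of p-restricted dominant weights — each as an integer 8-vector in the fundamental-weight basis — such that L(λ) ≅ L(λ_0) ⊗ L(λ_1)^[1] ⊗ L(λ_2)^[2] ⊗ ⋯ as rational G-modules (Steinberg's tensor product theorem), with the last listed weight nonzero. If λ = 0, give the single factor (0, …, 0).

Change of basis e → ω: c = M·v where v = (-175937, -40509, -108582, -103136, 56849, 72318, 273795, 30440):
  c_1 = 0*-175937 + 0*-40509 + 0*-108582 + 0*-103136 + 1*56849 + 0*72318 + 0*273795 + 0*30440 = 56849
  c_2 = 0*-175937 + -1*-40509 + 0*-108582 + 0*-103136 + 0*56849 + 0*72318 + 0*273795 + 0*30440 = 40509
  c_3 = 0*-175937 + 0*-40509 + -1*-108582 + 0*-103136 + 0*56849 + -1*72318 + 0*273795 + 0*30440 = 36264
  c_4 = 1*-175937 + 0*-40509 + 0*-108582 + 0*-103136 + 1*56849 + 2*72318 + 0*273795 + 0*30440 = 25548
  c_5 = 0*-175937 + 1*-40509 + 0*-108582 + 0*-103136 + 0*56849 + -3*72318 + 1*273795 + 0*30440 = 16332
  c_6 = 0*-175937 + 0*-40509 + 0*-108582 + 0*-103136 + 0*56849 + 0*72318 + 0*273795 + 1*30440 = 30440
  c_7 = 0*-175937 + 2*-40509 + 0*-108582 + 0*-103136 + 0*56849 + -2*72318 + 1*273795 + 0*30440 = 48141
  c_8 = -1*-175937 + -2*-40509 + 0*-108582 + 1*-103136 + 0*56849 + 6*72318 + -2*273795 + 0*30440 = 40137
p = 17; digits c_i = Σ_j d_{ij}·17^j, 0 ≤ d_{ij} < 17:
  c_1 = 56849 = 1·17^0 + 12·17^1 + 9·17^2 + 11·17^3
  c_2 = 40509 = 15·17^0 + 2·17^1 + 4·17^2 + 8·17^3
  c_3 = 36264 = 3·17^0 + 8·17^1 + 6·17^2 + 7·17^3
  c_4 = 25548 = 14·17^0 + 6·17^1 + 3·17^2 + 5·17^3
  c_5 = 16332 = 12·17^0 + 8·17^1 + 5·17^2 + 3·17^3
  c_6 = 30440 = 10·17^0 + 5·17^1 + 3·17^2 + 6·17^3
  c_7 = 48141 = 14·17^0 + 9·17^1 + 13·17^2 + 9·17^3
  c_8 = 40137 = 0·17^0 + 15·17^1 + 2·17^2 + 8·17^3
λ_0 = (1, 15, 3, 14, 12, 10, 14, 0)
λ_1 = (12, 2, 8, 6, 8, 5, 9, 15)
λ_2 = (9, 4, 6, 3, 5, 3, 13, 2)
λ_3 = (11, 8, 7, 5, 3, 6, 9, 8)

((1, 15, 3, 14, 12, 10, 14, 0), (12, 2, 8, 6, 8, 5, 9, 15), (9, 4, 6, 3, 5, 3, 13, 2), (11, 8, 7, 5, 3, 6, 9, 8))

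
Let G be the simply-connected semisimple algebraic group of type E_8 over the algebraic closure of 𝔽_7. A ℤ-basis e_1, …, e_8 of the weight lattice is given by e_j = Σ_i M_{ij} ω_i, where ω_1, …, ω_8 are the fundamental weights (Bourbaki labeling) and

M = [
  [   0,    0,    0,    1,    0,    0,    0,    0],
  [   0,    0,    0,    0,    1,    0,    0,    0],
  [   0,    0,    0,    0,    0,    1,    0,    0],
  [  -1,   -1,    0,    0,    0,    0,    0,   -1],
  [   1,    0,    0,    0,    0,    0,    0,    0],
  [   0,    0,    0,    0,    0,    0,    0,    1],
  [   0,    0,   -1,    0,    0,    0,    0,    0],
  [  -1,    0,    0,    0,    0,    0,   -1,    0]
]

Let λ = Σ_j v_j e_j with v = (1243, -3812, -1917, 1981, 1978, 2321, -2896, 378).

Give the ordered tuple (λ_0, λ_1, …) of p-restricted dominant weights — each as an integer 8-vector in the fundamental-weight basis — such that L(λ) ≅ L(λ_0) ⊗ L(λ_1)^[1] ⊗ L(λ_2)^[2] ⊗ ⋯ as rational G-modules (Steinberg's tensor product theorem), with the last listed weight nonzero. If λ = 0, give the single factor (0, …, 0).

Converting to the ω-basis (c_i = row i of M dotted with v = (1243, -3812, -1917, 1981, 1978, 2321, -2896, 378)):
  c_1 = 0*1243 + 0*-3812 + 0*-1917 + 1*1981 + 0*1978 + 0*2321 + 0*-2896 + 0*378 = 1981
  c_2 = 0*1243 + 0*-3812 + 0*-1917 + 0*1981 + 1*1978 + 0*2321 + 0*-2896 + 0*378 = 1978
  c_3 = 0*1243 + 0*-3812 + 0*-1917 + 0*1981 + 0*1978 + 1*2321 + 0*-2896 + 0*378 = 2321
  c_4 = -1*1243 + -1*-3812 + 0*-1917 + 0*1981 + 0*1978 + 0*2321 + 0*-2896 + -1*378 = 2191
  c_5 = 1*1243 + 0*-3812 + 0*-1917 + 0*1981 + 0*1978 + 0*2321 + 0*-2896 + 0*378 = 1243
  c_6 = 0*1243 + 0*-3812 + 0*-1917 + 0*1981 + 0*1978 + 0*2321 + 0*-2896 + 1*378 = 378
  c_7 = 0*1243 + 0*-3812 + -1*-1917 + 0*1981 + 0*1978 + 0*2321 + 0*-2896 + 0*378 = 1917
  c_8 = -1*1243 + 0*-3812 + 0*-1917 + 0*1981 + 0*1978 + 0*2321 + -1*-2896 + 0*378 = 1653
Writing each c_i in base p = 7:
  c_1 = 1981 = 0·7^0 + 3·7^1 + 5·7^2 + 5·7^3
  c_2 = 1978 = 4·7^0 + 2·7^1 + 5·7^2 + 5·7^3
  c_3 = 2321 = 4·7^0 + 2·7^1 + 5·7^2 + 6·7^3
  c_4 = 2191 = 0·7^0 + 5·7^1 + 2·7^2 + 6·7^3
  c_5 = 1243 = 4·7^0 + 2·7^1 + 4·7^2 + 3·7^3
  c_6 = 378 = 0·7^0 + 5·7^1 + 0·7^2 + 1·7^3
  c_7 = 1917 = 6·7^0 + 0·7^1 + 4·7^2 + 5·7^3
  c_8 = 1653 = 1·7^0 + 5·7^1 + 5·7^2 + 4·7^3
Factor λ_0 = (0, 4, 4, 0, 4, 0, 6, 1)
Factor λ_1 = (3, 2, 2, 5, 2, 5, 0, 5)
Factor λ_2 = (5, 5, 5, 2, 4, 0, 4, 5)
Factor λ_3 = (5, 5, 6, 6, 3, 1, 5, 4)

((0, 4, 4, 0, 4, 0, 6, 1), (3, 2, 2, 5, 2, 5, 0, 5), (5, 5, 5, 2, 4, 0, 4, 5), (5, 5, 6, 6, 3, 1, 5, 4))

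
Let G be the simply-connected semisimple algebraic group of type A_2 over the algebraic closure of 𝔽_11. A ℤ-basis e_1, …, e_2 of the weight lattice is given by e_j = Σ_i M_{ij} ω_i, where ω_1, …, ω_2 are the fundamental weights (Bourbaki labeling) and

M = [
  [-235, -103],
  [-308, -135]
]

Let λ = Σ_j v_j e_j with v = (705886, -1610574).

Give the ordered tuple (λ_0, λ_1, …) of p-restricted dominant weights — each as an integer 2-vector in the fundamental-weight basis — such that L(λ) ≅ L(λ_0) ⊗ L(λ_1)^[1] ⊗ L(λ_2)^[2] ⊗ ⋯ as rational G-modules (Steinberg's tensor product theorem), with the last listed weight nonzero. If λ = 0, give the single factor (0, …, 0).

In the fundamental-weight basis, λ has coordinates c = M·v (v = (705886, -1610574)):
  c_1 = (-235)·(705886) + (-103)·(-1610574) = 5912
  c_2 = (-308)·(705886) + (-135)·(-1610574) = 14602
Base-11 expansion of each c_i:
  c_1 = 5912 = 5·11^0 + 9·11^1 + 4·11^2 + 4·11^3
  c_2 = 14602 = 5·11^0 + 7·11^1 + 10·11^2 + 10·11^3
λ_0 = (5, 5)
λ_1 = (9, 7)
λ_2 = (4, 10)
λ_3 = (4, 10)

((5, 5), (9, 7), (4, 10), (4, 10))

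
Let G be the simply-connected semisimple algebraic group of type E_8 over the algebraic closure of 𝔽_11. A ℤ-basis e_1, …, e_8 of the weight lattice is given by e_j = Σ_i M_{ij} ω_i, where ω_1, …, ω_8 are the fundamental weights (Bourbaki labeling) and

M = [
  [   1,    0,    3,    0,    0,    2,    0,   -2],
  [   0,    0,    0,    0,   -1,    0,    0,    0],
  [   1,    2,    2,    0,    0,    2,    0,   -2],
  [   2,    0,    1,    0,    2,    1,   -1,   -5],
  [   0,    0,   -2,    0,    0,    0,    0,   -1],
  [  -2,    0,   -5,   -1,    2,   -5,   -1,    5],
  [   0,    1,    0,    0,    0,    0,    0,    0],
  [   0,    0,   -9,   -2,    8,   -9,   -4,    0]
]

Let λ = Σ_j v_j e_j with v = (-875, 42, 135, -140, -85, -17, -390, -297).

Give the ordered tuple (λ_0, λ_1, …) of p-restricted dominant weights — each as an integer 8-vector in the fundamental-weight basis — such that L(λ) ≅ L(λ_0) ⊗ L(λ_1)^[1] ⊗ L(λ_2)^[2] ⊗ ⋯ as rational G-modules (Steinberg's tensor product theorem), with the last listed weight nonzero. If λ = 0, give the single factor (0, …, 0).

Compute c_i = Σ_j M_{ij} v_j with v = (-875, 42, 135, -140, -85, -17, -390, -297):
  c_1 = (1)·(-875) + (0)·(42) + (3)·(135) + (0)·(-140) + (0)·(-85) + (2)·(-17) + (0)·(-390) + (-2)·(-297) = 90
  c_2 = (0)·(-875) + (0)·(42) + (0)·(135) + (0)·(-140) + (-1)·(-85) + (0)·(-17) + (0)·(-390) + (0)·(-297) = 85
  c_3 = (1)·(-875) + (2)·(42) + (2)·(135) + (0)·(-140) + (0)·(-85) + (2)·(-17) + (0)·(-390) + (-2)·(-297) = 39
  c_4 = (2)·(-875) + (0)·(42) + (1)·(135) + (0)·(-140) + (2)·(-85) + (1)·(-17) + (-1)·(-390) + (-5)·(-297) = 73
  c_5 = (0)·(-875) + (0)·(42) + (-2)·(135) + (0)·(-140) + (0)·(-85) + (0)·(-17) + (0)·(-390) + (-1)·(-297) = 27
  c_6 = (-2)·(-875) + (0)·(42) + (-5)·(135) + (-1)·(-140) + (2)·(-85) + (-5)·(-17) + (-1)·(-390) + (5)·(-297) = 35
  c_7 = (0)·(-875) + (1)·(42) + (0)·(135) + (0)·(-140) + (0)·(-85) + (0)·(-17) + (0)·(-390) + (0)·(-297) = 42
  c_8 = (0)·(-875) + (0)·(42) + (-9)·(135) + (-2)·(-140) + (8)·(-85) + (-9)·(-17) + (-4)·(-390) + (0)·(-297) = 98
p = 11; digits c_i = Σ_j d_{ij}·11^j, 0 ≤ d_{ij} < 11:
  c_1 = 90 = 2·11^0 + 8·11^1
  c_2 = 85 = 8·11^0 + 7·11^1
  c_3 = 39 = 6·11^0 + 3·11^1
  c_4 = 73 = 7·11^0 + 6·11^1
  c_5 = 27 = 5·11^0 + 2·11^1
  c_6 = 35 = 2·11^0 + 3·11^1
  c_7 = 42 = 9·11^0 + 3·11^1
  c_8 = 98 = 10·11^0 + 8·11^1
λ_0 = (2, 8, 6, 7, 5, 2, 9, 10)
λ_1 = (8, 7, 3, 6, 2, 3, 3, 8)

((2, 8, 6, 7, 5, 2, 9, 10), (8, 7, 3, 6, 2, 3, 3, 8))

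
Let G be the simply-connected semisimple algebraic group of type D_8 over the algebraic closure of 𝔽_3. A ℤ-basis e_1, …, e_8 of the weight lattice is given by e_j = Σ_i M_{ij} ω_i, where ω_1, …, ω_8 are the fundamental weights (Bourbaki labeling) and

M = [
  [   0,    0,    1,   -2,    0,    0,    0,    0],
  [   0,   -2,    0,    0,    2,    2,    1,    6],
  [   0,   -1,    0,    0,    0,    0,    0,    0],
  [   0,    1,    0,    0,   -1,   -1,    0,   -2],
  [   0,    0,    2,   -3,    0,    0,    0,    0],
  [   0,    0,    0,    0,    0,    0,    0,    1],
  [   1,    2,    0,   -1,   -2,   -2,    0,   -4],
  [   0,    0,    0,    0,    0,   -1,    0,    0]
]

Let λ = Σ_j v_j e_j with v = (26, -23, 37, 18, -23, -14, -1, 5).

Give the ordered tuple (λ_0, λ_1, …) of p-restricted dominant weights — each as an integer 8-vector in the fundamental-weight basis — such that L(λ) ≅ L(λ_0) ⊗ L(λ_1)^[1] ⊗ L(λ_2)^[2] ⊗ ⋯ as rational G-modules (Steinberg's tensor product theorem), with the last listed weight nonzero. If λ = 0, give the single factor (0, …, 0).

Change of basis e → ω: c = M·v where v = (26, -23, 37, 18, -23, -14, -1, 5):
  c_1 = (0)·(26) + (0)·(-23) + (1)·(37) + (-2)·(18) + (0)·(-23) + (0)·(-14) + (0)·(-1) + (0)·(5) = 1
  c_2 = (0)·(26) + (-2)·(-23) + (0)·(37) + (0)·(18) + (2)·(-23) + (2)·(-14) + (1)·(-1) + (6)·(5) = 1
  c_3 = (0)·(26) + (-1)·(-23) + (0)·(37) + (0)·(18) + (0)·(-23) + (0)·(-14) + (0)·(-1) + (0)·(5) = 23
  c_4 = (0)·(26) + (1)·(-23) + (0)·(37) + (0)·(18) + (-1)·(-23) + (-1)·(-14) + (0)·(-1) + (-2)·(5) = 4
  c_5 = (0)·(26) + (0)·(-23) + (2)·(37) + (-3)·(18) + (0)·(-23) + (0)·(-14) + (0)·(-1) + (0)·(5) = 20
  c_6 = (0)·(26) + (0)·(-23) + (0)·(37) + (0)·(18) + (0)·(-23) + (0)·(-14) + (0)·(-1) + (1)·(5) = 5
  c_7 = (1)·(26) + (2)·(-23) + (0)·(37) + (-1)·(18) + (-2)·(-23) + (-2)·(-14) + (0)·(-1) + (-4)·(5) = 16
  c_8 = (0)·(26) + (0)·(-23) + (0)·(37) + (0)·(18) + (0)·(-23) + (-1)·(-14) + (0)·(-1) + (0)·(5) = 14
Expand coordinatewise in base 3:
  c_1 = 1 = 1·3^0
  c_2 = 1 = 1·3^0
  c_3 = 23 = 2·3^0 + 1·3^1 + 2·3^2
  c_4 = 4 = 1·3^0 + 1·3^1
  c_5 = 20 = 2·3^0 + 0·3^1 + 2·3^2
  c_6 = 5 = 2·3^0 + 1·3^1
  c_7 = 16 = 1·3^0 + 2·3^1 + 1·3^2
  c_8 = 14 = 2·3^0 + 1·3^1 + 1·3^2
λ_0 = (1, 1, 2, 1, 2, 2, 1, 2)
λ_1 = (0, 0, 1, 1, 0, 1, 2, 1)
λ_2 = (0, 0, 2, 0, 2, 0, 1, 1)

((1, 1, 2, 1, 2, 2, 1, 2), (0, 0, 1, 1, 0, 1, 2, 1), (0, 0, 2, 0, 2, 0, 1, 1))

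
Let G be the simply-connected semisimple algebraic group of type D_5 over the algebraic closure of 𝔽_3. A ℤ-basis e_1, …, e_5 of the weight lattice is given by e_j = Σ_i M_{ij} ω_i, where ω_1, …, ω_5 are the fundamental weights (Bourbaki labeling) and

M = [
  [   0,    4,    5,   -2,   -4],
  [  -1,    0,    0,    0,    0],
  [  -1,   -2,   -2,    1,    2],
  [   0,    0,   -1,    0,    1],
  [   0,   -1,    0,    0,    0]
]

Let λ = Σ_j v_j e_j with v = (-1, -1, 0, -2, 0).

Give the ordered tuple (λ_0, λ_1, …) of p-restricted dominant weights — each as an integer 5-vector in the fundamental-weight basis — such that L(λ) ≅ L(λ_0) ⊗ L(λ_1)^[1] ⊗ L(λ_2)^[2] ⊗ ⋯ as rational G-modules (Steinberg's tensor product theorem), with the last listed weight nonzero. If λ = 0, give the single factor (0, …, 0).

ω-coordinates c = M·v, v = (-1, -1, 0, -2, 0):
  c_1 = (0)·(-1) + (4)·(-1) + (5)·(0) + (-2)·(-2) + (-4)·(0) = 0
  c_2 = (-1)·(-1) + (0)·(-1) + (0)·(0) + (0)·(-2) + (0)·(0) = 1
  c_3 = (-1)·(-1) + (-2)·(-1) + (-2)·(0) + (1)·(-2) + (2)·(0) = 1
  c_4 = (0)·(-1) + (0)·(-1) + (-1)·(0) + (0)·(-2) + (1)·(0) = 0
  c_5 = (0)·(-1) + (-1)·(-1) + (0)·(0) + (0)·(-2) + (0)·(0) = 1
Base-3 expansion of each c_i:
  c_1 = 0
  c_2 = 1 = 1·3^0
  c_3 = 1 = 1·3^0
  c_4 = 0
  c_5 = 1 = 1·3^0
p-restricted factor λ_0 = (0, 1, 1, 0, 1)

((0, 1, 1, 0, 1),)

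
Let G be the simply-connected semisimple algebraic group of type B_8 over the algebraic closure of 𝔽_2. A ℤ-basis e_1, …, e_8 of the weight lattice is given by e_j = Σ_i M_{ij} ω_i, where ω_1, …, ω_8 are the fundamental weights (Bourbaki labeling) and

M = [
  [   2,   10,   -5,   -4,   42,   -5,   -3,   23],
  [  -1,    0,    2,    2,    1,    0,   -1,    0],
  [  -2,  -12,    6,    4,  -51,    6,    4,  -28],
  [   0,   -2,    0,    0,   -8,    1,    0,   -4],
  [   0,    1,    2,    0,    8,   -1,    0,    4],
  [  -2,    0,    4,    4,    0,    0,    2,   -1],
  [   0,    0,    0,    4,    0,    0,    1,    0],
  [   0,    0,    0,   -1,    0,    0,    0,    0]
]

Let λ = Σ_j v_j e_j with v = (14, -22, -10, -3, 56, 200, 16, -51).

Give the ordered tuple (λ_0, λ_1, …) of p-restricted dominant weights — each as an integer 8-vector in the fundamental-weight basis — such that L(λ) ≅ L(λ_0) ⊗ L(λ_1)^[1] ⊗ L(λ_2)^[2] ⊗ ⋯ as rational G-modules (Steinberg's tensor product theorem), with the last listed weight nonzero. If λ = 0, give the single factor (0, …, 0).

((1, 0, 0, 0, 0, 1, 0, 1), (0, 0, 0, 0, 1, 1, 0, 1), (0, 0, 0, 0, 0, 0, 1, 0))

In the fundamental-weight basis, λ has coordinates c = M·v (v = (14, -22, -10, -3, 56, 200, 16, -51)):
  c_1 = 2*14 + 10*-22 + -5*-10 + -4*-3 + 42*56 + -5*200 + -3*16 + 23*-51 = 1
  c_2 = -1*14 + 0*-22 + 2*-10 + 2*-3 + 1*56 + 0*200 + -1*16 + 0*-51 = 0
  c_3 = -2*14 + -12*-22 + 6*-10 + 4*-3 + -51*56 + 6*200 + 4*16 + -28*-51 = 0
  c_4 = 0*14 + -2*-22 + 0*-10 + 0*-3 + -8*56 + 1*200 + 0*16 + -4*-51 = 0
  c_5 = 0*14 + 1*-22 + 2*-10 + 0*-3 + 8*56 + -1*200 + 0*16 + 4*-51 = 2
  c_6 = -2*14 + 0*-22 + 4*-10 + 4*-3 + 0*56 + 0*200 + 2*16 + -1*-51 = 3
  c_7 = 0*14 + 0*-22 + 0*-10 + 4*-3 + 0*56 + 0*200 + 1*16 + 0*-51 = 4
  c_8 = 0*14 + 0*-22 + 0*-10 + -1*-3 + 0*56 + 0*200 + 0*16 + 0*-51 = 3
Base-2 expansion of each c_i:
  c_1 = 1 = 1·2^0
  c_2 = 0
  c_3 = 0
  c_4 = 0
  c_5 = 2 = 0·2^0 + 1·2^1
  c_6 = 3 = 1·2^0 + 1·2^1
  c_7 = 4 = 0·2^0 + 0·2^1 + 1·2^2
  c_8 = 3 = 1·2^0 + 1·2^1
p-restricted factor λ_0 = (1, 0, 0, 0, 0, 1, 0, 1)
p-restricted factor λ_1 = (0, 0, 0, 0, 1, 1, 0, 1)
p-restricted factor λ_2 = (0, 0, 0, 0, 0, 0, 1, 0)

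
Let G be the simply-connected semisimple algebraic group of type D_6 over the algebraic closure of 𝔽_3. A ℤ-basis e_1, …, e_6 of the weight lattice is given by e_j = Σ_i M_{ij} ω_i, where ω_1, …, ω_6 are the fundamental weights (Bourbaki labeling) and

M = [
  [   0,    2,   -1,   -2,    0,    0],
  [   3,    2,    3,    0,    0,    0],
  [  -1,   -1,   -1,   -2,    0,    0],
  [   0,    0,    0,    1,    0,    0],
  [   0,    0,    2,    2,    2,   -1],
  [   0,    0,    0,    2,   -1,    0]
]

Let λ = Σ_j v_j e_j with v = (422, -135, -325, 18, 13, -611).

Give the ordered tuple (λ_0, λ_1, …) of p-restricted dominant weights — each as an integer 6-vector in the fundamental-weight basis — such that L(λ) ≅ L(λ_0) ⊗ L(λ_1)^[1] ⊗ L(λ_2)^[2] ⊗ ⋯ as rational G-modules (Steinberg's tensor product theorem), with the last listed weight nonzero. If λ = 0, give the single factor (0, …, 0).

((1, 0, 2, 0, 2, 2), (0, 1, 0, 0, 1, 1), (2, 2, 0, 2, 2, 2))

In the fundamental-weight basis, λ has coordinates c = M·v (v = (422, -135, -325, 18, 13, -611)):
  c_1 = (0)·(422) + (2)·(-135) + (-1)·(-325) + (-2)·(18) + (0)·(13) + (0)·(-611) = 19
  c_2 = (3)·(422) + (2)·(-135) + (3)·(-325) + (0)·(18) + (0)·(13) + (0)·(-611) = 21
  c_3 = (-1)·(422) + (-1)·(-135) + (-1)·(-325) + (-2)·(18) + (0)·(13) + (0)·(-611) = 2
  c_4 = (0)·(422) + (0)·(-135) + (0)·(-325) + (1)·(18) + (0)·(13) + (0)·(-611) = 18
  c_5 = (0)·(422) + (0)·(-135) + (2)·(-325) + (2)·(18) + (2)·(13) + (-1)·(-611) = 23
  c_6 = (0)·(422) + (0)·(-135) + (0)·(-325) + (2)·(18) + (-1)·(13) + (0)·(-611) = 23
Writing each c_i in base p = 3:
  c_1 = 19 = 1·3^0 + 0·3^1 + 2·3^2
  c_2 = 21 = 0·3^0 + 1·3^1 + 2·3^2
  c_3 = 2 = 2·3^0
  c_4 = 18 = 0·3^0 + 0·3^1 + 2·3^2
  c_5 = 23 = 2·3^0 + 1·3^1 + 2·3^2
  c_6 = 23 = 2·3^0 + 1·3^1 + 2·3^2
λ_0 = (1, 0, 2, 0, 2, 2)
λ_1 = (0, 1, 0, 0, 1, 1)
λ_2 = (2, 2, 0, 2, 2, 2)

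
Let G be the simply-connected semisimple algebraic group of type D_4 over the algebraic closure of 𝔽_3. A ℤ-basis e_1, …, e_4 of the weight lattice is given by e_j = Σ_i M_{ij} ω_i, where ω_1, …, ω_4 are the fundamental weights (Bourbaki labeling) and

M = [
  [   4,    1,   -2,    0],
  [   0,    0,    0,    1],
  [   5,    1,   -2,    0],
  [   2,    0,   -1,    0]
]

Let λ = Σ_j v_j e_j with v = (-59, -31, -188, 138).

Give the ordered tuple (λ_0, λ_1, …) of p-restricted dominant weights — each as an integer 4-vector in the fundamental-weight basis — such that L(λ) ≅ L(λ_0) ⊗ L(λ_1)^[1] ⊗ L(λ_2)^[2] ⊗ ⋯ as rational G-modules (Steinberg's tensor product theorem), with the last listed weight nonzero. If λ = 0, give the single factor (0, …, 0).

Compute c_i = Σ_j M_{ij} v_j with v = (-59, -31, -188, 138):
  c_1 = 4*-59 + 1*-31 + -2*-188 + 0*138 = 109
  c_2 = 0*-59 + 0*-31 + 0*-188 + 1*138 = 138
  c_3 = 5*-59 + 1*-31 + -2*-188 + 0*138 = 50
  c_4 = 2*-59 + 0*-31 + -1*-188 + 0*138 = 70
p = 3; digits c_i = Σ_j d_{ij}·3^j, 0 ≤ d_{ij} < 3:
  c_1 = 109 = 1·3^0 + 0·3^1 + 0·3^2 + 1·3^3 + 1·3^4
  c_2 = 138 = 0·3^0 + 1·3^1 + 0·3^2 + 2·3^3 + 1·3^4
  c_3 = 50 = 2·3^0 + 1·3^1 + 2·3^2 + 1·3^3
  c_4 = 70 = 1·3^0 + 2·3^1 + 1·3^2 + 2·3^3
Factor λ_0 = (1, 0, 2, 1)
Factor λ_1 = (0, 1, 1, 2)
Factor λ_2 = (0, 0, 2, 1)
Factor λ_3 = (1, 2, 1, 2)
Factor λ_4 = (1, 1, 0, 0)

((1, 0, 2, 1), (0, 1, 1, 2), (0, 0, 2, 1), (1, 2, 1, 2), (1, 1, 0, 0))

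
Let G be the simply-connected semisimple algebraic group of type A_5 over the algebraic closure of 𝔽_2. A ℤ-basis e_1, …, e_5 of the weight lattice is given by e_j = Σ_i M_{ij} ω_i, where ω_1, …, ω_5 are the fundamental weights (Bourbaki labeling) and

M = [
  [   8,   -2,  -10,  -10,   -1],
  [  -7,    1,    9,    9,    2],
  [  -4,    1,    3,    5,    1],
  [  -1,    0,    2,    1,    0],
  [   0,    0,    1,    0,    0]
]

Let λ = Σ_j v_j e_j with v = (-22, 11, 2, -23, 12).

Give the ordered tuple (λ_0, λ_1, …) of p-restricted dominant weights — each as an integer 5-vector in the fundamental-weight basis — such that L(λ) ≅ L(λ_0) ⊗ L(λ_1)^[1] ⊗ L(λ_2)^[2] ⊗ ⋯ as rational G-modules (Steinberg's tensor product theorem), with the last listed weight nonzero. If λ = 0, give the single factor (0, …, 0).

((0, 0, 0, 1, 0), (0, 0, 1, 1, 1))

Compute c_i = Σ_j M_{ij} v_j with v = (-22, 11, 2, -23, 12):
  c_1 = (8)·(-22) + (-2)·(11) + (-10)·(2) + (-10)·(-23) + (-1)·(12) = 0
  c_2 = (-7)·(-22) + (1)·(11) + (9)·(2) + (9)·(-23) + (2)·(12) = 0
  c_3 = (-4)·(-22) + (1)·(11) + (3)·(2) + (5)·(-23) + (1)·(12) = 2
  c_4 = (-1)·(-22) + (0)·(11) + (2)·(2) + (1)·(-23) + (0)·(12) = 3
  c_5 = (0)·(-22) + (0)·(11) + (1)·(2) + (0)·(-23) + (0)·(12) = 2
Writing each c_i in base p = 2:
  c_1 = 0
  c_2 = 0
  c_3 = 2 = 0·2^0 + 1·2^1
  c_4 = 3 = 1·2^0 + 1·2^1
  c_5 = 2 = 0·2^0 + 1·2^1
λ_0 = (0, 0, 0, 1, 0)
λ_1 = (0, 0, 1, 1, 1)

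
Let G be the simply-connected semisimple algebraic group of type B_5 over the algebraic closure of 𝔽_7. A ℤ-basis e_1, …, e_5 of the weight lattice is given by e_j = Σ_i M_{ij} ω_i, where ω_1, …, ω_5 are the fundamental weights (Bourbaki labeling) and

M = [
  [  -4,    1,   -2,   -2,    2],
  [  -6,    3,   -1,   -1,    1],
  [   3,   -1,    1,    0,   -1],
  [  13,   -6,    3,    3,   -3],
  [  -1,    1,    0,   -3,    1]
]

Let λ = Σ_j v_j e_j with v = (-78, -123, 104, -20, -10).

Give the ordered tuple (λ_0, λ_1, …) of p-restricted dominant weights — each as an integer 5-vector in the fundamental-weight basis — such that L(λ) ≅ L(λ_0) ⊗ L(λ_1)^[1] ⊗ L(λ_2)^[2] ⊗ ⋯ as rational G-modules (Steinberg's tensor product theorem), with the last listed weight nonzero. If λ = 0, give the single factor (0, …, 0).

Compute c_i = Σ_j M_{ij} v_j with v = (-78, -123, 104, -20, -10):
  c_1 = -4*-78 + 1*-123 + -2*104 + -2*-20 + 2*-10 = 1
  c_2 = -6*-78 + 3*-123 + -1*104 + -1*-20 + 1*-10 = 5
  c_3 = 3*-78 + -1*-123 + 1*104 + 0*-20 + -1*-10 = 3
  c_4 = 13*-78 + -6*-123 + 3*104 + 3*-20 + -3*-10 = 6
  c_5 = -1*-78 + 1*-123 + 0*104 + -3*-20 + 1*-10 = 5
Base-7 expansion of each c_i:
  c_1 = 1 = 1·7^0
  c_2 = 5 = 5·7^0
  c_3 = 3 = 3·7^0
  c_4 = 6 = 6·7^0
  c_5 = 5 = 5·7^0
p-restricted factor λ_0 = (1, 5, 3, 6, 5)

((1, 5, 3, 6, 5),)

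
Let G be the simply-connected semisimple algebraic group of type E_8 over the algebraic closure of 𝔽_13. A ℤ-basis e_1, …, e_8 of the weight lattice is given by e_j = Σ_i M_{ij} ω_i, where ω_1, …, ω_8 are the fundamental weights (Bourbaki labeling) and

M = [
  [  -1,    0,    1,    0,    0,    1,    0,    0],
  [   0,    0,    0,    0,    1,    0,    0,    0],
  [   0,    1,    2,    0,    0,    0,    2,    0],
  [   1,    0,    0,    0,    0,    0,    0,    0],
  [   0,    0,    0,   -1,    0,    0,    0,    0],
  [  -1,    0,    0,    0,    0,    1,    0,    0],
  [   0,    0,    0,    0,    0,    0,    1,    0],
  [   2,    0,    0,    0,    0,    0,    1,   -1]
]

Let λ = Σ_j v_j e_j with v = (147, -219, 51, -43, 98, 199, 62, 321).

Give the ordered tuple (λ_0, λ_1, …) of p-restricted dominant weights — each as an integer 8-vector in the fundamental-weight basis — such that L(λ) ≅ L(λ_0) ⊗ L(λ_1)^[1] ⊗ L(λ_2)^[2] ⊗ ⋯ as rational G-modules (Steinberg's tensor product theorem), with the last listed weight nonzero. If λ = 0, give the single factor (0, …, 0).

((12, 7, 7, 4, 4, 0, 10, 9), (7, 7, 0, 11, 3, 4, 4, 2))

Change of basis e → ω: c = M·v where v = (147, -219, 51, -43, 98, 199, 62, 321):
  c_1 = (-1)·(147) + (0)·(-219) + (1)·(51) + (0)·(-43) + (0)·(98) + (1)·(199) + (0)·(62) + (0)·(321) = 103
  c_2 = (0)·(147) + (0)·(-219) + (0)·(51) + (0)·(-43) + (1)·(98) + (0)·(199) + (0)·(62) + (0)·(321) = 98
  c_3 = (0)·(147) + (1)·(-219) + (2)·(51) + (0)·(-43) + (0)·(98) + (0)·(199) + (2)·(62) + (0)·(321) = 7
  c_4 = (1)·(147) + (0)·(-219) + (0)·(51) + (0)·(-43) + (0)·(98) + (0)·(199) + (0)·(62) + (0)·(321) = 147
  c_5 = (0)·(147) + (0)·(-219) + (0)·(51) + (-1)·(-43) + (0)·(98) + (0)·(199) + (0)·(62) + (0)·(321) = 43
  c_6 = (-1)·(147) + (0)·(-219) + (0)·(51) + (0)·(-43) + (0)·(98) + (1)·(199) + (0)·(62) + (0)·(321) = 52
  c_7 = (0)·(147) + (0)·(-219) + (0)·(51) + (0)·(-43) + (0)·(98) + (0)·(199) + (1)·(62) + (0)·(321) = 62
  c_8 = (2)·(147) + (0)·(-219) + (0)·(51) + (0)·(-43) + (0)·(98) + (0)·(199) + (1)·(62) + (-1)·(321) = 35
Writing each c_i in base p = 13:
  c_1 = 103 = 12·13^0 + 7·13^1
  c_2 = 98 = 7·13^0 + 7·13^1
  c_3 = 7 = 7·13^0
  c_4 = 147 = 4·13^0 + 11·13^1
  c_5 = 43 = 4·13^0 + 3·13^1
  c_6 = 52 = 0·13^0 + 4·13^1
  c_7 = 62 = 10·13^0 + 4·13^1
  c_8 = 35 = 9·13^0 + 2·13^1
λ_0 = (12, 7, 7, 4, 4, 0, 10, 9)
λ_1 = (7, 7, 0, 11, 3, 4, 4, 2)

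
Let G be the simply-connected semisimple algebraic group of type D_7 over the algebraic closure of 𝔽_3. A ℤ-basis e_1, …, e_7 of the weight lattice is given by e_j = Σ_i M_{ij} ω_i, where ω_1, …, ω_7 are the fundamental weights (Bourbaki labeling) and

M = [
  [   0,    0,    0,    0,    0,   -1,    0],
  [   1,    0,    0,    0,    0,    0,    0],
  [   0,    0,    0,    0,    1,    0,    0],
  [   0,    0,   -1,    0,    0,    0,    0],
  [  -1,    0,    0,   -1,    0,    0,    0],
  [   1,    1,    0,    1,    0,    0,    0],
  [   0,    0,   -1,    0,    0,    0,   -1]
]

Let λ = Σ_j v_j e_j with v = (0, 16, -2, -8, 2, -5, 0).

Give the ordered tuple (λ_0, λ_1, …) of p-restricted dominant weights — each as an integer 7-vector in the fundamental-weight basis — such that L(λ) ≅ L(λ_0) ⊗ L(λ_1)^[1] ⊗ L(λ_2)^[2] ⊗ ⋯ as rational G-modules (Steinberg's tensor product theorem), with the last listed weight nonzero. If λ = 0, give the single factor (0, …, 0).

Converting to the ω-basis (c_i = row i of M dotted with v = (0, 16, -2, -8, 2, -5, 0)):
  c_1 = 0*0 + 0*16 + 0*-2 + 0*-8 + 0*2 + -1*-5 + 0*0 = 5
  c_2 = 1*0 + 0*16 + 0*-2 + 0*-8 + 0*2 + 0*-5 + 0*0 = 0
  c_3 = 0*0 + 0*16 + 0*-2 + 0*-8 + 1*2 + 0*-5 + 0*0 = 2
  c_4 = 0*0 + 0*16 + -1*-2 + 0*-8 + 0*2 + 0*-5 + 0*0 = 2
  c_5 = -1*0 + 0*16 + 0*-2 + -1*-8 + 0*2 + 0*-5 + 0*0 = 8
  c_6 = 1*0 + 1*16 + 0*-2 + 1*-8 + 0*2 + 0*-5 + 0*0 = 8
  c_7 = 0*0 + 0*16 + -1*-2 + 0*-8 + 0*2 + 0*-5 + -1*0 = 2
Expand coordinatewise in base 3:
  c_1 = 5 = 2·3^0 + 1·3^1
  c_2 = 0
  c_3 = 2 = 2·3^0
  c_4 = 2 = 2·3^0
  c_5 = 8 = 2·3^0 + 2·3^1
  c_6 = 8 = 2·3^0 + 2·3^1
  c_7 = 2 = 2·3^0
Factor λ_0 = (2, 0, 2, 2, 2, 2, 2)
Factor λ_1 = (1, 0, 0, 0, 2, 2, 0)

((2, 0, 2, 2, 2, 2, 2), (1, 0, 0, 0, 2, 2, 0))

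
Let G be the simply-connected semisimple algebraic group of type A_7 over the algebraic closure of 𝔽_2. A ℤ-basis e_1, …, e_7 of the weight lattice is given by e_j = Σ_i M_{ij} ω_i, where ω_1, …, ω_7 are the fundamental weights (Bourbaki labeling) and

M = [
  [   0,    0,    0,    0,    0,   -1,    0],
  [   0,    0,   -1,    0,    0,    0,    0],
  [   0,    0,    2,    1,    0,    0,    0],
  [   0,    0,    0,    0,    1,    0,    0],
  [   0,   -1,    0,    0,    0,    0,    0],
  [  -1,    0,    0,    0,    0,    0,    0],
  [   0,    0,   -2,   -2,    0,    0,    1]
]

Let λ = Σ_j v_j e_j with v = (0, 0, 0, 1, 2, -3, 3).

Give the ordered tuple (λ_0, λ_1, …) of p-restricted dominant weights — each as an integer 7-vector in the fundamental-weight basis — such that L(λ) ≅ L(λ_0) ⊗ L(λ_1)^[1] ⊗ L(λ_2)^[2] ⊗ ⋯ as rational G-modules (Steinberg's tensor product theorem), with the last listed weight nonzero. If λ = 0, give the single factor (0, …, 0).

((1, 0, 1, 0, 0, 0, 1), (1, 0, 0, 1, 0, 0, 0))

Converting to the ω-basis (c_i = row i of M dotted with v = (0, 0, 0, 1, 2, -3, 3)):
  c_1 = (0)·(0) + (0)·(0) + (0)·(0) + (0)·(1) + (0)·(2) + (-1)·(-3) + (0)·(3) = 3
  c_2 = (0)·(0) + (0)·(0) + (-1)·(0) + (0)·(1) + (0)·(2) + (0)·(-3) + (0)·(3) = 0
  c_3 = (0)·(0) + (0)·(0) + (2)·(0) + (1)·(1) + (0)·(2) + (0)·(-3) + (0)·(3) = 1
  c_4 = (0)·(0) + (0)·(0) + (0)·(0) + (0)·(1) + (1)·(2) + (0)·(-3) + (0)·(3) = 2
  c_5 = (0)·(0) + (-1)·(0) + (0)·(0) + (0)·(1) + (0)·(2) + (0)·(-3) + (0)·(3) = 0
  c_6 = (-1)·(0) + (0)·(0) + (0)·(0) + (0)·(1) + (0)·(2) + (0)·(-3) + (0)·(3) = 0
  c_7 = (0)·(0) + (0)·(0) + (-2)·(0) + (-2)·(1) + (0)·(2) + (0)·(-3) + (1)·(3) = 1
p = 2; digits c_i = Σ_j d_{ij}·2^j, 0 ≤ d_{ij} < 2:
  c_1 = 3 = 1·2^0 + 1·2^1
  c_2 = 0
  c_3 = 1 = 1·2^0
  c_4 = 2 = 0·2^0 + 1·2^1
  c_5 = 0
  c_6 = 0
  c_7 = 1 = 1·2^0
λ_0 = (1, 0, 1, 0, 0, 0, 1)
λ_1 = (1, 0, 0, 1, 0, 0, 0)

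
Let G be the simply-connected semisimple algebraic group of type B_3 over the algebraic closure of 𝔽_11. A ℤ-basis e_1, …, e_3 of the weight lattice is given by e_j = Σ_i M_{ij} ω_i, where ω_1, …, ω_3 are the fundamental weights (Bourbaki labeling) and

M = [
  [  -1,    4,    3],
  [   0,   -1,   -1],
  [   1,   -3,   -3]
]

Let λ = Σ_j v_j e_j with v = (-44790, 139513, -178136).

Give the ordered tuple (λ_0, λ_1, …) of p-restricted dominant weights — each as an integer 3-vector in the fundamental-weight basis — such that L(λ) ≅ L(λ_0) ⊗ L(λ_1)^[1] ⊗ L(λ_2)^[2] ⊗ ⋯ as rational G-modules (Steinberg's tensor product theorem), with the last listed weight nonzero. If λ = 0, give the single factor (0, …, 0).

Converting to the ω-basis (c_i = row i of M dotted with v = (-44790, 139513, -178136)):
  c_1 = (-1)·(-44790) + 4·139513 + (3)·(-178136) = 68434
  c_2 = (0)·(-44790) + (-1)·(139513) + (-1)·(-178136) = 38623
  c_3 = (1)·(-44790) + (-3)·(139513) + (-3)·(-178136) = 71079
p = 11; digits c_i = Σ_j d_{ij}·11^j, 0 ≤ d_{ij} < 11:
  c_1 = 68434 = 3·11^0 + 6·11^1 + 4·11^2 + 7·11^3 + 4·11^4
  c_2 = 38623 = 2·11^0 + 2·11^1 + 0·11^2 + 7·11^3 + 2·11^4
  c_3 = 71079 = 8·11^0 + 4·11^1 + 4·11^2 + 9·11^3 + 4·11^4
λ_0 = (3, 2, 8)
λ_1 = (6, 2, 4)
λ_2 = (4, 0, 4)
λ_3 = (7, 7, 9)
λ_4 = (4, 2, 4)

((3, 2, 8), (6, 2, 4), (4, 0, 4), (7, 7, 9), (4, 2, 4))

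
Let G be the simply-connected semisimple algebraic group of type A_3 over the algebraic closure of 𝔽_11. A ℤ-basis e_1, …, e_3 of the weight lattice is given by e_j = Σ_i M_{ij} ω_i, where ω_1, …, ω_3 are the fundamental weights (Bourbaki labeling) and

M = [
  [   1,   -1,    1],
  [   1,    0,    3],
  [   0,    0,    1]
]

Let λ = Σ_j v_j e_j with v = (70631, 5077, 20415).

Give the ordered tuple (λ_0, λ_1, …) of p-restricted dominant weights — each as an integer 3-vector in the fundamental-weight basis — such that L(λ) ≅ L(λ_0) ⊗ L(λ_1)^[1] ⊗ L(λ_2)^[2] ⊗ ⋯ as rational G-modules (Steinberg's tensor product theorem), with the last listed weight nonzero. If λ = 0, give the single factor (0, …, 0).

Converting to the ω-basis (c_i = row i of M dotted with v = (70631, 5077, 20415)):
  c_1 = (1)·(70631) + (-1)·(5077) + (1)·(20415) = 85969
  c_2 = (1)·(70631) + (0)·(5077) + (3)·(20415) = 131876
  c_3 = (0)·(70631) + (0)·(5077) + (1)·(20415) = 20415
p = 11; digits c_i = Σ_j d_{ij}·11^j, 0 ≤ d_{ij} < 11:
  c_1 = 85969 = 4·11^0 + 5·11^1 + 6·11^2 + 9·11^3 + 5·11^4
  c_2 = 131876 = 8·11^0 + 9·11^1 + 0·11^2 + 0·11^3 + 9·11^4
  c_3 = 20415 = 10·11^0 + 7·11^1 + 3·11^2 + 4·11^3 + 1·11^4
Factor λ_0 = (4, 8, 10)
Factor λ_1 = (5, 9, 7)
Factor λ_2 = (6, 0, 3)
Factor λ_3 = (9, 0, 4)
Factor λ_4 = (5, 9, 1)

((4, 8, 10), (5, 9, 7), (6, 0, 3), (9, 0, 4), (5, 9, 1))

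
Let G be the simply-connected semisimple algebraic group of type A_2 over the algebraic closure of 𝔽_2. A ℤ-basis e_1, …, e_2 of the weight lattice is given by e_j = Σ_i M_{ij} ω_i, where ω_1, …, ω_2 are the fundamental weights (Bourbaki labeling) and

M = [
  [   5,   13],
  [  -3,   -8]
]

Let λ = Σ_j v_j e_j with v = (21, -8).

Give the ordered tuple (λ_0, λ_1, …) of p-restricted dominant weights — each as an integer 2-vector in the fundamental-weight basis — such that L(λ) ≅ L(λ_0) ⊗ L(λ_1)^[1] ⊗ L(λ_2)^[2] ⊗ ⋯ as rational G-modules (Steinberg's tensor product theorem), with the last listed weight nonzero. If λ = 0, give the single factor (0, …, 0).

ω-coordinates c = M·v, v = (21, -8):
  c_1 = (5)·(21) + (13)·(-8) = 1
  c_2 = (-3)·(21) + (-8)·(-8) = 1
Expand coordinatewise in base 2:
  c_1 = 1 = 1·2^0
  c_2 = 1 = 1·2^0
λ_0 = (1, 1)

((1, 1),)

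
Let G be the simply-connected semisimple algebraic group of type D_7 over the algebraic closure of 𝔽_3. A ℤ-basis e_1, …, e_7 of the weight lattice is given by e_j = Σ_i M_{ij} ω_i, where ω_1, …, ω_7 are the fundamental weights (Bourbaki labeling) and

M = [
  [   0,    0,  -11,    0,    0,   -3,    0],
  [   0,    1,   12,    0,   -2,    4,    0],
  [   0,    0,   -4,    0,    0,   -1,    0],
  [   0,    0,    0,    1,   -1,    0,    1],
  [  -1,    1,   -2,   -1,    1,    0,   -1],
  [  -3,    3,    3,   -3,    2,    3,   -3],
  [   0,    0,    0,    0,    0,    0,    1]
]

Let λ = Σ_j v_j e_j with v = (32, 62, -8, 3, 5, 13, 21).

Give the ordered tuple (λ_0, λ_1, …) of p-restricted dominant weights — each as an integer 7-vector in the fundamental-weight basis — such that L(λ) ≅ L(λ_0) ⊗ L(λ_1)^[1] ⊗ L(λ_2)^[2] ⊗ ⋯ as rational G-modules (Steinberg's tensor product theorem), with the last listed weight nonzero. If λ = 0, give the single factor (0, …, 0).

((1, 2, 1, 1, 0, 1, 0), (1, 2, 0, 0, 0, 2, 1), (2, 0, 2, 2, 0, 1, 2), (1, 0, 0, 0, 1, 1, 0))

In the fundamental-weight basis, λ has coordinates c = M·v (v = (32, 62, -8, 3, 5, 13, 21)):
  c_1 = 0·32 + 0·62 + (-11)·(-8) + 0·3 + 0·5 + (-3)·(13) + 0·21 = 49
  c_2 = 0·32 + 1·62 + (12)·(-8) + 0·3 + (-2)·(5) + 4·13 + 0·21 = 8
  c_3 = 0·32 + 0·62 + (-4)·(-8) + 0·3 + 0·5 + (-1)·(13) + 0·21 = 19
  c_4 = 0·32 + 0·62 + (0)·(-8) + 1·3 + (-1)·(5) + 0·13 + 1·21 = 19
  c_5 = (-1)·(32) + 1·62 + (-2)·(-8) + (-1)·(3) + 1·5 + 0·13 + (-1)·(21) = 27
  c_6 = (-3)·(32) + 3·62 + (3)·(-8) + (-3)·(3) + 2·5 + 3·13 + (-3)·(21) = 43
  c_7 = 0·32 + 0·62 + (0)·(-8) + 0·3 + 0·5 + 0·13 + 1·21 = 21
Expand coordinatewise in base 3:
  c_1 = 49 = 1·3^0 + 1·3^1 + 2·3^2 + 1·3^3
  c_2 = 8 = 2·3^0 + 2·3^1
  c_3 = 19 = 1·3^0 + 0·3^1 + 2·3^2
  c_4 = 19 = 1·3^0 + 0·3^1 + 2·3^2
  c_5 = 27 = 0·3^0 + 0·3^1 + 0·3^2 + 1·3^3
  c_6 = 43 = 1·3^0 + 2·3^1 + 1·3^2 + 1·3^3
  c_7 = 21 = 0·3^0 + 1·3^1 + 2·3^2
p-restricted factor λ_0 = (1, 2, 1, 1, 0, 1, 0)
p-restricted factor λ_1 = (1, 2, 0, 0, 0, 2, 1)
p-restricted factor λ_2 = (2, 0, 2, 2, 0, 1, 2)
p-restricted factor λ_3 = (1, 0, 0, 0, 1, 1, 0)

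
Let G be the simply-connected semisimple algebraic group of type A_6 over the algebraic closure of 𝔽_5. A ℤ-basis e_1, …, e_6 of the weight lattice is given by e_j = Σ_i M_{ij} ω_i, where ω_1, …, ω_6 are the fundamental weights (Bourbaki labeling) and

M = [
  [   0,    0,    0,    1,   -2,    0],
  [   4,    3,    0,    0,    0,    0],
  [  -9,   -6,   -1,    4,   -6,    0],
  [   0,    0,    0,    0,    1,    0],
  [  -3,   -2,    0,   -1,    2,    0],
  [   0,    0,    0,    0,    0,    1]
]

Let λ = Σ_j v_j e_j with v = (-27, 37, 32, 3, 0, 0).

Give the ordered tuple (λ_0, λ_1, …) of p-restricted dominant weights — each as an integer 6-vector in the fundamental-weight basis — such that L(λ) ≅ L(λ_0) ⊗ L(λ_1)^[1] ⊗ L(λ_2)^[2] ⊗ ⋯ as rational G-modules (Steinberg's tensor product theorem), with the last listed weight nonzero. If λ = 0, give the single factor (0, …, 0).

Converting to the ω-basis (c_i = row i of M dotted with v = (-27, 37, 32, 3, 0, 0)):
  c_1 = 0*-27 + 0*37 + 0*32 + 1*3 + -2*0 + 0*0 = 3
  c_2 = 4*-27 + 3*37 + 0*32 + 0*3 + 0*0 + 0*0 = 3
  c_3 = -9*-27 + -6*37 + -1*32 + 4*3 + -6*0 + 0*0 = 1
  c_4 = 0*-27 + 0*37 + 0*32 + 0*3 + 1*0 + 0*0 = 0
  c_5 = -3*-27 + -2*37 + 0*32 + -1*3 + 2*0 + 0*0 = 4
  c_6 = 0*-27 + 0*37 + 0*32 + 0*3 + 0*0 + 1*0 = 0
p = 5; digits c_i = Σ_j d_{ij}·5^j, 0 ≤ d_{ij} < 5:
  c_1 = 3 = 3·5^0
  c_2 = 3 = 3·5^0
  c_3 = 1 = 1·5^0
  c_4 = 0
  c_5 = 4 = 4·5^0
  c_6 = 0
p-restricted factor λ_0 = (3, 3, 1, 0, 4, 0)

((3, 3, 1, 0, 4, 0),)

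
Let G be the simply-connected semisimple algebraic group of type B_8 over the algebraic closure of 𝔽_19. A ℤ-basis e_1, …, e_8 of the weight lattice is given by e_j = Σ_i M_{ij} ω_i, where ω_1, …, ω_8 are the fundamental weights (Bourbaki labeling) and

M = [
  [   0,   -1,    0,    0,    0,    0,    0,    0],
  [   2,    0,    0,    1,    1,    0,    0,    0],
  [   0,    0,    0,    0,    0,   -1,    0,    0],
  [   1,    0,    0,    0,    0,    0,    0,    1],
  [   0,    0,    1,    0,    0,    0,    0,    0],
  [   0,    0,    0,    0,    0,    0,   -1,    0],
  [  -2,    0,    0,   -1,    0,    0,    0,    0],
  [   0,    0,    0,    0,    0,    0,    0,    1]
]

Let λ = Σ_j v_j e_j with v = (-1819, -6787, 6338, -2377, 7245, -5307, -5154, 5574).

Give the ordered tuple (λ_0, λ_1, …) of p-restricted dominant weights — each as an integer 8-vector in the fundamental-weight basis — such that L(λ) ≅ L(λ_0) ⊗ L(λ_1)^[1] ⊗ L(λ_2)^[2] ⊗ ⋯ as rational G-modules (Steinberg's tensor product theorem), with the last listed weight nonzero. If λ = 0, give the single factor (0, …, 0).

Compute c_i = Σ_j M_{ij} v_j with v = (-1819, -6787, 6338, -2377, 7245, -5307, -5154, 5574):
  c_1 = (0)·(-1819) + (-1)·(-6787) + 0·6338 + (0)·(-2377) + 0·7245 + (0)·(-5307) + (0)·(-5154) + 0·5574 = 6787
  c_2 = (2)·(-1819) + (0)·(-6787) + 0·6338 + (1)·(-2377) + 1·7245 + (0)·(-5307) + (0)·(-5154) + 0·5574 = 1230
  c_3 = (0)·(-1819) + (0)·(-6787) + 0·6338 + (0)·(-2377) + 0·7245 + (-1)·(-5307) + (0)·(-5154) + 0·5574 = 5307
  c_4 = (1)·(-1819) + (0)·(-6787) + 0·6338 + (0)·(-2377) + 0·7245 + (0)·(-5307) + (0)·(-5154) + 1·5574 = 3755
  c_5 = (0)·(-1819) + (0)·(-6787) + 1·6338 + (0)·(-2377) + 0·7245 + (0)·(-5307) + (0)·(-5154) + 0·5574 = 6338
  c_6 = (0)·(-1819) + (0)·(-6787) + 0·6338 + (0)·(-2377) + 0·7245 + (0)·(-5307) + (-1)·(-5154) + 0·5574 = 5154
  c_7 = (-2)·(-1819) + (0)·(-6787) + 0·6338 + (-1)·(-2377) + 0·7245 + (0)·(-5307) + (0)·(-5154) + 0·5574 = 6015
  c_8 = (0)·(-1819) + (0)·(-6787) + 0·6338 + (0)·(-2377) + 0·7245 + (0)·(-5307) + (0)·(-5154) + 1·5574 = 5574
Writing each c_i in base p = 19:
  c_1 = 6787 = 4·19^0 + 15·19^1 + 18·19^2
  c_2 = 1230 = 14·19^0 + 7·19^1 + 3·19^2
  c_3 = 5307 = 6·19^0 + 13·19^1 + 14·19^2
  c_4 = 3755 = 12·19^0 + 7·19^1 + 10·19^2
  c_5 = 6338 = 11·19^0 + 10·19^1 + 17·19^2
  c_6 = 5154 = 5·19^0 + 5·19^1 + 14·19^2
  c_7 = 6015 = 11·19^0 + 12·19^1 + 16·19^2
  c_8 = 5574 = 7·19^0 + 8·19^1 + 15·19^2
Factor λ_0 = (4, 14, 6, 12, 11, 5, 11, 7)
Factor λ_1 = (15, 7, 13, 7, 10, 5, 12, 8)
Factor λ_2 = (18, 3, 14, 10, 17, 14, 16, 15)

((4, 14, 6, 12, 11, 5, 11, 7), (15, 7, 13, 7, 10, 5, 12, 8), (18, 3, 14, 10, 17, 14, 16, 15))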